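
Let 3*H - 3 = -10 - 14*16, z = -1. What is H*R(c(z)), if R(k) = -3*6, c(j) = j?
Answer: 1386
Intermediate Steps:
H = -77 (H = 1 + (-10 - 14*16)/3 = 1 + (-10 - 224)/3 = 1 + (⅓)*(-234) = 1 - 78 = -77)
R(k) = -18
H*R(c(z)) = -77*(-18) = 1386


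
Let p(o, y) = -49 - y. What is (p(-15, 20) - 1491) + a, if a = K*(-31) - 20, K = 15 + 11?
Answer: -2386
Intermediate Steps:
K = 26
a = -826 (a = 26*(-31) - 20 = -806 - 20 = -826)
(p(-15, 20) - 1491) + a = ((-49 - 1*20) - 1491) - 826 = ((-49 - 20) - 1491) - 826 = (-69 - 1491) - 826 = -1560 - 826 = -2386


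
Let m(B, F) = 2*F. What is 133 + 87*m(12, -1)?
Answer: -41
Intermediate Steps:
133 + 87*m(12, -1) = 133 + 87*(2*(-1)) = 133 + 87*(-2) = 133 - 174 = -41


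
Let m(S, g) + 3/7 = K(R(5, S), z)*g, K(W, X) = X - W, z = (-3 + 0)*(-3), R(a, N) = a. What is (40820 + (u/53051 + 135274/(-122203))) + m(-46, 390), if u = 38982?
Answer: 1923207876881525/45380939471 ≈ 42379.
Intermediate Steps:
z = 9 (z = -3*(-3) = 9)
m(S, g) = -3/7 + 4*g (m(S, g) = -3/7 + (9 - 1*5)*g = -3/7 + (9 - 5)*g = -3/7 + 4*g)
(40820 + (u/53051 + 135274/(-122203))) + m(-46, 390) = (40820 + (38982/53051 + 135274/(-122203))) + (-3/7 + 4*390) = (40820 + (38982*(1/53051) + 135274*(-1/122203))) + (-3/7 + 1560) = (40820 + (38982/53051 - 135274/122203)) + 10917/7 = (40820 - 2412703628/6482991353) + 10917/7 = 264633294325832/6482991353 + 10917/7 = 1923207876881525/45380939471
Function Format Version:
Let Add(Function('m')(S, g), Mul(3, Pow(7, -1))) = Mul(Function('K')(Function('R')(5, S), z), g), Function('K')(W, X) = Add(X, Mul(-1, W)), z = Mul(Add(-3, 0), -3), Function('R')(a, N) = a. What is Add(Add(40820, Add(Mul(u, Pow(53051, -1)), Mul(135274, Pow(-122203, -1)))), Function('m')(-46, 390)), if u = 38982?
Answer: Rational(1923207876881525, 45380939471) ≈ 42379.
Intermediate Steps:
z = 9 (z = Mul(-3, -3) = 9)
Function('m')(S, g) = Add(Rational(-3, 7), Mul(4, g)) (Function('m')(S, g) = Add(Rational(-3, 7), Mul(Add(9, Mul(-1, 5)), g)) = Add(Rational(-3, 7), Mul(Add(9, -5), g)) = Add(Rational(-3, 7), Mul(4, g)))
Add(Add(40820, Add(Mul(u, Pow(53051, -1)), Mul(135274, Pow(-122203, -1)))), Function('m')(-46, 390)) = Add(Add(40820, Add(Mul(38982, Pow(53051, -1)), Mul(135274, Pow(-122203, -1)))), Add(Rational(-3, 7), Mul(4, 390))) = Add(Add(40820, Add(Mul(38982, Rational(1, 53051)), Mul(135274, Rational(-1, 122203)))), Add(Rational(-3, 7), 1560)) = Add(Add(40820, Add(Rational(38982, 53051), Rational(-135274, 122203))), Rational(10917, 7)) = Add(Add(40820, Rational(-2412703628, 6482991353)), Rational(10917, 7)) = Add(Rational(264633294325832, 6482991353), Rational(10917, 7)) = Rational(1923207876881525, 45380939471)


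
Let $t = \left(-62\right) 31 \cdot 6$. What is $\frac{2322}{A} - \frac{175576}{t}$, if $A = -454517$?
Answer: $\frac{19943874872}{1310372511} \approx 15.22$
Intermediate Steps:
$t = -11532$ ($t = \left(-1922\right) 6 = -11532$)
$\frac{2322}{A} - \frac{175576}{t} = \frac{2322}{-454517} - \frac{175576}{-11532} = 2322 \left(- \frac{1}{454517}\right) - - \frac{43894}{2883} = - \frac{2322}{454517} + \frac{43894}{2883} = \frac{19943874872}{1310372511}$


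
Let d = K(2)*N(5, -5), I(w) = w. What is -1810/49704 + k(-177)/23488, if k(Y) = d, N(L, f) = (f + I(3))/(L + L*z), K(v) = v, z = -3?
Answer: -13279187/364827360 ≈ -0.036399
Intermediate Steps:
N(L, f) = -(3 + f)/(2*L) (N(L, f) = (f + 3)/(L + L*(-3)) = (3 + f)/(L - 3*L) = (3 + f)/((-2*L)) = (3 + f)*(-1/(2*L)) = -(3 + f)/(2*L))
d = ⅖ (d = 2*((½)*(-3 - 1*(-5))/5) = 2*((½)*(⅕)*(-3 + 5)) = 2*((½)*(⅕)*2) = 2*(⅕) = ⅖ ≈ 0.40000)
k(Y) = ⅖
-1810/49704 + k(-177)/23488 = -1810/49704 + (⅖)/23488 = -1810*1/49704 + (⅖)*(1/23488) = -905/24852 + 1/58720 = -13279187/364827360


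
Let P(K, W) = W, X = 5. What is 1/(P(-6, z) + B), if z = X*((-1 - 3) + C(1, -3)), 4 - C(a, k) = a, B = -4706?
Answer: -1/4711 ≈ -0.00021227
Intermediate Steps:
C(a, k) = 4 - a
z = -5 (z = 5*((-1 - 3) + (4 - 1*1)) = 5*(-4 + (4 - 1)) = 5*(-4 + 3) = 5*(-1) = -5)
1/(P(-6, z) + B) = 1/(-5 - 4706) = 1/(-4711) = -1/4711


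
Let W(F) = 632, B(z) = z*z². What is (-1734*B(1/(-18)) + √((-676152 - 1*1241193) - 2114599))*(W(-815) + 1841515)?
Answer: 59153387/108 + 3684294*I*√1007986 ≈ 5.4772e+5 + 3.699e+9*I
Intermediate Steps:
B(z) = z³
(-1734*B(1/(-18)) + √((-676152 - 1*1241193) - 2114599))*(W(-815) + 1841515) = (-1734*(1/(-18))³ + √((-676152 - 1*1241193) - 2114599))*(632 + 1841515) = (-1734*(-1/18)³ + √((-676152 - 1241193) - 2114599))*1842147 = (-1734*(-1/5832) + √(-1917345 - 2114599))*1842147 = (289/972 + √(-4031944))*1842147 = (289/972 + 2*I*√1007986)*1842147 = 59153387/108 + 3684294*I*√1007986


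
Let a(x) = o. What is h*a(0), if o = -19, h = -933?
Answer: 17727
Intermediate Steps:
a(x) = -19
h*a(0) = -933*(-19) = 17727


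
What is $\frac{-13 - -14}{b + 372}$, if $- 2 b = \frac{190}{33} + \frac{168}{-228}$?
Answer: $\frac{627}{231670} \approx 0.0027064$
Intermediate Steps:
$b = - \frac{1574}{627}$ ($b = - \frac{\frac{190}{33} + \frac{168}{-228}}{2} = - \frac{190 \cdot \frac{1}{33} + 168 \left(- \frac{1}{228}\right)}{2} = - \frac{\frac{190}{33} - \frac{14}{19}}{2} = \left(- \frac{1}{2}\right) \frac{3148}{627} = - \frac{1574}{627} \approx -2.5104$)
$\frac{-13 - -14}{b + 372} = \frac{-13 - -14}{- \frac{1574}{627} + 372} = \frac{-13 + 14}{\frac{231670}{627}} = 1 \cdot \frac{627}{231670} = \frac{627}{231670}$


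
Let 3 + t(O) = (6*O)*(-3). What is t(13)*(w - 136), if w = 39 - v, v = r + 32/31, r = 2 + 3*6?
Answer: 867183/31 ≈ 27974.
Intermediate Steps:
r = 20 (r = 2 + 18 = 20)
v = 652/31 (v = 20 + 32/31 = 652/31 ≈ 21.032)
t(O) = -3 - 18*O (t(O) = -3 + (6*O)*(-3) = -3 - 18*O)
w = 557/31 (w = 39 - 1*652/31 = 39 - 652/31 = 557/31 ≈ 17.968)
t(13)*(w - 136) = (-3 - 18*13)*(557/31 - 136) = (-3 - 234)*(-3659/31) = -237*(-3659/31) = 867183/31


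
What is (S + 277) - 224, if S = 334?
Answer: 387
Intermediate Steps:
(S + 277) - 224 = (334 + 277) - 224 = 611 - 224 = 387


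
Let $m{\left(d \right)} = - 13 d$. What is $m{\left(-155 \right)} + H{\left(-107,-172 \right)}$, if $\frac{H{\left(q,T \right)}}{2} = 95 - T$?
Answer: $2549$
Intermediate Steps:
$H{\left(q,T \right)} = 190 - 2 T$ ($H{\left(q,T \right)} = 2 \left(95 - T\right) = 190 - 2 T$)
$m{\left(-155 \right)} + H{\left(-107,-172 \right)} = \left(-13\right) \left(-155\right) + \left(190 - -344\right) = 2015 + \left(190 + 344\right) = 2015 + 534 = 2549$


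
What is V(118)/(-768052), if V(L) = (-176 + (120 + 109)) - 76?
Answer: 23/768052 ≈ 2.9946e-5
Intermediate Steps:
V(L) = -23 (V(L) = (-176 + 229) - 76 = 53 - 76 = -23)
V(118)/(-768052) = -23/(-768052) = -23*(-1/768052) = 23/768052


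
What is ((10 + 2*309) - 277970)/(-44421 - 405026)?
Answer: 277342/449447 ≈ 0.61707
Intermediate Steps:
((10 + 2*309) - 277970)/(-44421 - 405026) = ((10 + 618) - 277970)/(-449447) = (628 - 277970)*(-1/449447) = -277342*(-1/449447) = 277342/449447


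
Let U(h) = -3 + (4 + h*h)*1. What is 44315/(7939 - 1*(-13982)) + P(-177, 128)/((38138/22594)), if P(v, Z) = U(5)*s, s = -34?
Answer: -218070075973/418011549 ≈ -521.68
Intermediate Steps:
U(h) = 1 + h**2 (U(h) = -3 + (4 + h**2)*1 = -3 + (4 + h**2) = 1 + h**2)
P(v, Z) = -884 (P(v, Z) = (1 + 5**2)*(-34) = (1 + 25)*(-34) = 26*(-34) = -884)
44315/(7939 - 1*(-13982)) + P(-177, 128)/((38138/22594)) = 44315/(7939 - 1*(-13982)) - 884/(38138/22594) = 44315/(7939 + 13982) - 884/(38138*(1/22594)) = 44315/21921 - 884/19069/11297 = 44315*(1/21921) - 884*11297/19069 = 44315/21921 - 9986548/19069 = -218070075973/418011549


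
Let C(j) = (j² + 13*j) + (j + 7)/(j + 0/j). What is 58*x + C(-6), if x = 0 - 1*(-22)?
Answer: 7403/6 ≈ 1233.8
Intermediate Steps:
C(j) = j² + 13*j + (7 + j)/j (C(j) = (j² + 13*j) + (7 + j)/(j + 0) = (j² + 13*j) + (7 + j)/j = j² + 13*j + (7 + j)/j)
x = 22 (x = 0 + 22 = 22)
58*x + C(-6) = 58*22 + (1 + (-6)² + 7/(-6) + 13*(-6)) = 1276 + (1 + 36 + 7*(-⅙) - 78) = 1276 + (1 + 36 - 7/6 - 78) = 1276 - 253/6 = 7403/6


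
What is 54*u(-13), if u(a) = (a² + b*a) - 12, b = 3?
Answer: 6372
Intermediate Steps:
u(a) = -12 + a² + 3*a (u(a) = (a² + 3*a) - 12 = -12 + a² + 3*a)
54*u(-13) = 54*(-12 + (-13)² + 3*(-13)) = 54*(-12 + 169 - 39) = 54*118 = 6372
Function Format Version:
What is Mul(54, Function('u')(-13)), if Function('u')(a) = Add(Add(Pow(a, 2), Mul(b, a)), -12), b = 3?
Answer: 6372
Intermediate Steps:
Function('u')(a) = Add(-12, Pow(a, 2), Mul(3, a)) (Function('u')(a) = Add(Add(Pow(a, 2), Mul(3, a)), -12) = Add(-12, Pow(a, 2), Mul(3, a)))
Mul(54, Function('u')(-13)) = Mul(54, Add(-12, Pow(-13, 2), Mul(3, -13))) = Mul(54, Add(-12, 169, -39)) = Mul(54, 118) = 6372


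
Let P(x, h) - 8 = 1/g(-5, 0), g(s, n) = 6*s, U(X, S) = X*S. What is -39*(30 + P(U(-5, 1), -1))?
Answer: -14807/10 ≈ -1480.7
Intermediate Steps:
U(X, S) = S*X
P(x, h) = 239/30 (P(x, h) = 8 + 1/(6*(-5)) = 8 + 1/(-30) = 8 - 1/30 = 239/30)
-39*(30 + P(U(-5, 1), -1)) = -39*(30 + 239/30) = -39*1139/30 = -14807/10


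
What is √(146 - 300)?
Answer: I*√154 ≈ 12.41*I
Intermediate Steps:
√(146 - 300) = √(-154) = I*√154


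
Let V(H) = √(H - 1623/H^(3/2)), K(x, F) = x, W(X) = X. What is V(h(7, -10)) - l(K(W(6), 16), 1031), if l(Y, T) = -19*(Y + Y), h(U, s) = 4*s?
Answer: 228 + √(-64000 - 3246*I*√10)/40 ≈ 228.51 - 6.3447*I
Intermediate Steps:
l(Y, T) = -38*Y
V(H) = √(H - 1623/H^(3/2))
V(h(7, -10)) - l(K(W(6), 16), 1031) = √(4*(-10) - 1623*I*√10/800) - (-38)*6 = √(-40 - 1623*I*√10/800) - 1*(-228) = √(-40 - 1623*I*√10/800) + 228 = 228 + √(-40 - 1623*I*√10/800)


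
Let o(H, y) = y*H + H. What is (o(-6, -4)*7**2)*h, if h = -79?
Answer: -69678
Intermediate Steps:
o(H, y) = H + H*y (o(H, y) = H*y + H = H + H*y)
(o(-6, -4)*7**2)*h = (-6*(1 - 4)*7**2)*(-79) = (-6*(-3)*49)*(-79) = (18*49)*(-79) = 882*(-79) = -69678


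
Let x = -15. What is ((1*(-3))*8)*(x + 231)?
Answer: -5184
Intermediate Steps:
((1*(-3))*8)*(x + 231) = ((1*(-3))*8)*(-15 + 231) = -3*8*216 = -24*216 = -5184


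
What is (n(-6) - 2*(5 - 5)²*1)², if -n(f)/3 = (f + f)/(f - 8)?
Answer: 324/49 ≈ 6.6122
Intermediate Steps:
n(f) = -6*f/(-8 + f) (n(f) = -3*(f + f)/(f - 8) = -3*2*f/(-8 + f) = -6*f/(-8 + f))
(n(-6) - 2*(5 - 5)²*1)² = (-6*(-6)/(-8 - 6) - 2*(5 - 5)²*1)² = (-6*(-6)/(-14) - 2*0²*1)² = (-6*(-6)*(-1/14) - 2*0*1)² = (-18/7 + 0*1)² = (-18/7 + 0)² = (-18/7)² = 324/49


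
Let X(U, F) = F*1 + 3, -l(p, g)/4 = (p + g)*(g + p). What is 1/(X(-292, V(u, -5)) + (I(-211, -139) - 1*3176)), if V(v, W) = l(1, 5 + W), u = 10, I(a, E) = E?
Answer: -1/3316 ≈ -0.00030157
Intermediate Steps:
l(p, g) = -4*(g + p)² (l(p, g) = -4*(p + g)*(g + p) = -4*(g + p)*(g + p) = -4*(g + p)²)
V(v, W) = -4*(6 + W)² (V(v, W) = -4*((5 + W) + 1)² = -4*(6 + W)²)
X(U, F) = 3 + F (X(U, F) = F + 3 = 3 + F)
1/(X(-292, V(u, -5)) + (I(-211, -139) - 1*3176)) = 1/((3 - 4*(6 - 5)²) + (-139 - 1*3176)) = 1/((3 - 4*1²) + (-139 - 3176)) = 1/((3 - 4*1) - 3315) = 1/((3 - 4) - 3315) = 1/(-1 - 3315) = 1/(-3316) = -1/3316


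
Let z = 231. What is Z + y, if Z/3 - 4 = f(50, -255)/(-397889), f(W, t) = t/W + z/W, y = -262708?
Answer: -2613096218564/9947225 ≈ -2.6270e+5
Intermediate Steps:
f(W, t) = 231/W + t/W (f(W, t) = t/W + 231/W = 231/W + t/W)
Z = 119366736/9947225 (Z = 12 + 3*(((231 - 255)/50)/(-397889)) = 12 + 3*(((1/50)*(-24))*(-1/397889)) = 12 + 3*(-12/25*(-1/397889)) = 12 + 3*(12/9947225) = 12 + 36/9947225 = 119366736/9947225 ≈ 12.000)
Z + y = 119366736/9947225 - 262708 = -2613096218564/9947225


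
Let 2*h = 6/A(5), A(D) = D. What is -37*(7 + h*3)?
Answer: -1628/5 ≈ -325.60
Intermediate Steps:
h = 3/5 (h = (6/5)/2 = (6*(1/5))/2 = (1/2)*(6/5) = 3/5 ≈ 0.60000)
-37*(7 + h*3) = -37*(7 + (3/5)*3) = -37*(7 + 9/5) = -37*44/5 = -1628/5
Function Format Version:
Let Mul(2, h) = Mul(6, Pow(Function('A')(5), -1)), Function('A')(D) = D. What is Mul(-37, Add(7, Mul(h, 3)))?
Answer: Rational(-1628, 5) ≈ -325.60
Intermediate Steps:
h = Rational(3, 5) (h = Mul(Rational(1, 2), Mul(6, Pow(5, -1))) = Mul(Rational(1, 2), Mul(6, Rational(1, 5))) = Mul(Rational(1, 2), Rational(6, 5)) = Rational(3, 5) ≈ 0.60000)
Mul(-37, Add(7, Mul(h, 3))) = Mul(-37, Add(7, Mul(Rational(3, 5), 3))) = Mul(-37, Add(7, Rational(9, 5))) = Mul(-37, Rational(44, 5)) = Rational(-1628, 5)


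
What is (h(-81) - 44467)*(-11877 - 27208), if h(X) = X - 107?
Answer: 1745340675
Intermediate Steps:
h(X) = -107 + X
(h(-81) - 44467)*(-11877 - 27208) = ((-107 - 81) - 44467)*(-11877 - 27208) = (-188 - 44467)*(-39085) = -44655*(-39085) = 1745340675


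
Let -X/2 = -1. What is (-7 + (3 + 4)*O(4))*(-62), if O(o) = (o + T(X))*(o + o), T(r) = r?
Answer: -20398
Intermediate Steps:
X = 2 (X = -2*(-1) = 2)
O(o) = 2*o*(2 + o) (O(o) = (o + 2)*(o + o) = (2 + o)*(2*o) = 2*o*(2 + o))
(-7 + (3 + 4)*O(4))*(-62) = (-7 + (3 + 4)*(2*4*(2 + 4)))*(-62) = (-7 + 7*(2*4*6))*(-62) = (-7 + 7*48)*(-62) = (-7 + 336)*(-62) = 329*(-62) = -20398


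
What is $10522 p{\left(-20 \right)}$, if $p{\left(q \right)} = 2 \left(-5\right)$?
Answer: $-105220$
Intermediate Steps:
$p{\left(q \right)} = -10$
$10522 p{\left(-20 \right)} = 10522 \left(-10\right) = -105220$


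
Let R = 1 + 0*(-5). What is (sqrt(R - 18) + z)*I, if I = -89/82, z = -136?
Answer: 6052/41 - 89*I*sqrt(17)/82 ≈ 147.61 - 4.4751*I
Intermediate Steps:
R = 1 (R = 1 + 0 = 1)
I = -89/82 (I = -89*1/82 = -89/82 ≈ -1.0854)
(sqrt(R - 18) + z)*I = (sqrt(1 - 18) - 136)*(-89/82) = (sqrt(-17) - 136)*(-89/82) = (I*sqrt(17) - 136)*(-89/82) = (-136 + I*sqrt(17))*(-89/82) = 6052/41 - 89*I*sqrt(17)/82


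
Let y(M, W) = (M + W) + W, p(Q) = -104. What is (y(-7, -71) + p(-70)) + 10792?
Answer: 10539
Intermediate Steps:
y(M, W) = M + 2*W
(y(-7, -71) + p(-70)) + 10792 = ((-7 + 2*(-71)) - 104) + 10792 = ((-7 - 142) - 104) + 10792 = (-149 - 104) + 10792 = -253 + 10792 = 10539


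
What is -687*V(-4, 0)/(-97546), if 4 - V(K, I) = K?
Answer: 2748/48773 ≈ 0.056343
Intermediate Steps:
V(K, I) = 4 - K
-687*V(-4, 0)/(-97546) = -687*(4 - 1*(-4))/(-97546) = -687*(4 + 4)*(-1/97546) = -687*8*(-1/97546) = -5496*(-1/97546) = 2748/48773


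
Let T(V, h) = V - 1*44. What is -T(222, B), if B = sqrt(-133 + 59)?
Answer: -178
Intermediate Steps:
B = I*sqrt(74) (B = sqrt(-74) = I*sqrt(74) ≈ 8.6023*I)
T(V, h) = -44 + V (T(V, h) = V - 44 = -44 + V)
-T(222, B) = -(-44 + 222) = -1*178 = -178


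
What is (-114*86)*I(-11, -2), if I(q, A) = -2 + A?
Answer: 39216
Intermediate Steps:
(-114*86)*I(-11, -2) = (-114*86)*(-2 - 2) = -9804*(-4) = 39216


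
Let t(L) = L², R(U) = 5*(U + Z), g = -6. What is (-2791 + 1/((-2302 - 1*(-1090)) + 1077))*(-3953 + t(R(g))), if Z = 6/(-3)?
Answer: 886577458/135 ≈ 6.5672e+6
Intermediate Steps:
Z = -2 (Z = 6*(-⅓) = -2)
R(U) = -10 + 5*U (R(U) = 5*(U - 2) = 5*(-2 + U) = -10 + 5*U)
(-2791 + 1/((-2302 - 1*(-1090)) + 1077))*(-3953 + t(R(g))) = (-2791 + 1/((-2302 - 1*(-1090)) + 1077))*(-3953 + (-10 + 5*(-6))²) = (-2791 + 1/((-2302 + 1090) + 1077))*(-3953 + (-10 - 30)²) = (-2791 + 1/(-1212 + 1077))*(-3953 + (-40)²) = (-2791 + 1/(-135))*(-3953 + 1600) = (-2791 - 1/135)*(-2353) = -376786/135*(-2353) = 886577458/135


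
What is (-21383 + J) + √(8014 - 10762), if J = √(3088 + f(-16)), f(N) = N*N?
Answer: -21383 + 4*√209 + 2*I*√687 ≈ -21325.0 + 52.421*I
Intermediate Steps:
f(N) = N²
J = 4*√209 (J = √(3088 + (-16)²) = √(3088 + 256) = √3344 = 4*√209 ≈ 57.827)
(-21383 + J) + √(8014 - 10762) = (-21383 + 4*√209) + √(8014 - 10762) = (-21383 + 4*√209) + √(-2748) = (-21383 + 4*√209) + 2*I*√687 = -21383 + 4*√209 + 2*I*√687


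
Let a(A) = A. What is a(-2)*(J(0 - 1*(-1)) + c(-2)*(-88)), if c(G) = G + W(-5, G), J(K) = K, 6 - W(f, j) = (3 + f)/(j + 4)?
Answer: 878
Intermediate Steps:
W(f, j) = 6 - (3 + f)/(4 + j) (W(f, j) = 6 - (3 + f)/(j + 4) = 6 - (3 + f)/(4 + j))
c(G) = G + (26 + 6*G)/(4 + G) (c(G) = G + (21 - 1*(-5) + 6*G)/(4 + G) = G + (21 + 5 + 6*G)/(4 + G) = G + (26 + 6*G)/(4 + G))
a(-2)*(J(0 - 1*(-1)) + c(-2)*(-88)) = -2*((0 - 1*(-1)) + ((26 + (-2)**2 + 10*(-2))/(4 - 2))*(-88)) = -2*((0 + 1) + ((26 + 4 - 20)/2)*(-88)) = -2*(1 + ((1/2)*10)*(-88)) = -2*(1 + 5*(-88)) = -2*(1 - 440) = -2*(-439) = 878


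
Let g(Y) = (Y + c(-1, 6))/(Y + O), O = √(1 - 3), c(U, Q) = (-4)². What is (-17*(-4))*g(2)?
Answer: 408 - 204*I*√2 ≈ 408.0 - 288.5*I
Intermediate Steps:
c(U, Q) = 16
O = I*√2 (O = √(-2) = I*√2 ≈ 1.4142*I)
g(Y) = (16 + Y)/(Y + I*√2) (g(Y) = (Y + 16)/(Y + I*√2) = (16 + Y)/(Y + I*√2))
(-17*(-4))*g(2) = (-17*(-4))*((16 + 2)/(2 + I*√2)) = 68*(18/(2 + I*√2)) = 1224/(2 + I*√2)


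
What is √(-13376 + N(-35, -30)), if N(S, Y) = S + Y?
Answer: I*√13441 ≈ 115.94*I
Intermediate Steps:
√(-13376 + N(-35, -30)) = √(-13376 + (-35 - 30)) = √(-13376 - 65) = √(-13441) = I*√13441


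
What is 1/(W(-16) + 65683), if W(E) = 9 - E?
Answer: 1/65708 ≈ 1.5219e-5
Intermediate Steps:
1/(W(-16) + 65683) = 1/((9 - 1*(-16)) + 65683) = 1/((9 + 16) + 65683) = 1/(25 + 65683) = 1/65708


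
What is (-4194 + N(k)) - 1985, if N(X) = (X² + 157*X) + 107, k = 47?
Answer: 3516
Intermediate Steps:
N(X) = 107 + X² + 157*X
(-4194 + N(k)) - 1985 = (-4194 + (107 + 47² + 157*47)) - 1985 = (-4194 + (107 + 2209 + 7379)) - 1985 = (-4194 + 9695) - 1985 = 5501 - 1985 = 3516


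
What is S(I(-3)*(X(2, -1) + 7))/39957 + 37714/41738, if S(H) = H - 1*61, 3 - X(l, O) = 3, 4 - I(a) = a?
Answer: 251072907/277954211 ≈ 0.90329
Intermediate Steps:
I(a) = 4 - a
X(l, O) = 0 (X(l, O) = 3 - 1*3 = 3 - 3 = 0)
S(H) = -61 + H (S(H) = H - 61 = -61 + H)
S(I(-3)*(X(2, -1) + 7))/39957 + 37714/41738 = (-61 + (4 - 1*(-3))*(0 + 7))/39957 + 37714/41738 = (-61 + (4 + 3)*7)*(1/39957) + 37714*(1/41738) = (-61 + 7*7)*(1/39957) + 18857/20869 = (-61 + 49)*(1/39957) + 18857/20869 = -12*1/39957 + 18857/20869 = -4/13319 + 18857/20869 = 251072907/277954211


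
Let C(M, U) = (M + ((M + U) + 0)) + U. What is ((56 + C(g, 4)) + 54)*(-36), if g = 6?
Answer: -4680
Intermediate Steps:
C(M, U) = 2*M + 2*U (C(M, U) = (M + (M + U)) + U = (U + 2*M) + U = 2*M + 2*U)
((56 + C(g, 4)) + 54)*(-36) = ((56 + (2*6 + 2*4)) + 54)*(-36) = ((56 + (12 + 8)) + 54)*(-36) = ((56 + 20) + 54)*(-36) = (76 + 54)*(-36) = 130*(-36) = -4680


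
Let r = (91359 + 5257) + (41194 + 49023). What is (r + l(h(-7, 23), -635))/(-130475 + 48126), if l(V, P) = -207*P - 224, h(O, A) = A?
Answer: -318054/82349 ≈ -3.8623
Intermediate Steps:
r = 186833 (r = 96616 + 90217 = 186833)
l(V, P) = -224 - 207*P
(r + l(h(-7, 23), -635))/(-130475 + 48126) = (186833 + (-224 - 207*(-635)))/(-130475 + 48126) = (186833 + (-224 + 131445))/(-82349) = (186833 + 131221)*(-1/82349) = 318054*(-1/82349) = -318054/82349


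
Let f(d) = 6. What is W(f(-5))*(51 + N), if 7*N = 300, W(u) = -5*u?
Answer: -19710/7 ≈ -2815.7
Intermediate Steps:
N = 300/7 (N = (⅐)*300 = 300/7 ≈ 42.857)
W(f(-5))*(51 + N) = (-5*6)*(51 + 300/7) = -30*657/7 = -19710/7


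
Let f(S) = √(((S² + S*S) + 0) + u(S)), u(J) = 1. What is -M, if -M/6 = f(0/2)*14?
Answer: 84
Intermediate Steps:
f(S) = √(1 + 2*S²) (f(S) = √(((S² + S*S) + 0) + 1) = √(((S² + S²) + 0) + 1) = √((2*S² + 0) + 1) = √(2*S² + 1) = √(1 + 2*S²))
M = -84 (M = -6*√(1 + 2*(0/2)²)*14 = -6*√(1 + 2*(0*(½))²)*14 = -6*√(1 + 2*0²)*14 = -6*√(1 + 2*0)*14 = -6*√(1 + 0)*14 = -6*√1*14 = -6*14 = -84)
-M = -1*(-84) = 84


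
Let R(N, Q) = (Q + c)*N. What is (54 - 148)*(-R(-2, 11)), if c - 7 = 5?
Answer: -4324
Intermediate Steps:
c = 12 (c = 7 + 5 = 12)
R(N, Q) = N*(12 + Q) (R(N, Q) = (Q + 12)*N = (12 + Q)*N = N*(12 + Q))
(54 - 148)*(-R(-2, 11)) = (54 - 148)*(-(-2)*(12 + 11)) = -(-94)*(-2*23) = -(-94)*(-46) = -94*46 = -4324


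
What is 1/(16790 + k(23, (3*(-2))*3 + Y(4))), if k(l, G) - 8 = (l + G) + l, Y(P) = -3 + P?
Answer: 1/16827 ≈ 5.9428e-5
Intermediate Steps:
k(l, G) = 8 + G + 2*l (k(l, G) = 8 + ((l + G) + l) = 8 + ((G + l) + l) = 8 + (G + 2*l) = 8 + G + 2*l)
1/(16790 + k(23, (3*(-2))*3 + Y(4))) = 1/(16790 + (8 + ((3*(-2))*3 + (-3 + 4)) + 2*23)) = 1/(16790 + (8 + (-6*3 + 1) + 46)) = 1/(16790 + (8 + (-18 + 1) + 46)) = 1/(16790 + (8 - 17 + 46)) = 1/(16790 + 37) = 1/16827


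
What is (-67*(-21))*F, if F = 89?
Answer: 125223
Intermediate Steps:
(-67*(-21))*F = -67*(-21)*89 = 1407*89 = 125223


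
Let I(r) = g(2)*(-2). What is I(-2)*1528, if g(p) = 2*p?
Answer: -12224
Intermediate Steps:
I(r) = -8 (I(r) = (2*2)*(-2) = 4*(-2) = -8)
I(-2)*1528 = -8*1528 = -12224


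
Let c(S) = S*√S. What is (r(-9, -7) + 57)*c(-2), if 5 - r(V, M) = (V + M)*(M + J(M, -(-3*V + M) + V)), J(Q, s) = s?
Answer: 1028*I*√2 ≈ 1453.8*I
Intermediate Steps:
c(S) = S^(3/2)
r(V, M) = 5 - 4*V*(M + V) (r(V, M) = 5 - (V + M)*(M + (-(-3*V + M) + V)) = 5 - (M + V)*(M + (-(M - 3*V) + V)) = 5 - (M + V)*(M + ((-M + 3*V) + V)) = 5 - (M + V)*(M + (-M + 4*V)) = 5 - (M + V)*4*V = 5 - 4*V*(M + V))
(r(-9, -7) + 57)*c(-2) = ((5 - 4*(-9)² - 4*(-7)*(-9)) + 57)*(-2)^(3/2) = ((5 - 4*81 - 252) + 57)*(-2*I*√2) = ((5 - 324 - 252) + 57)*(-2*I*√2) = (-571 + 57)*(-2*I*√2) = -(-1028)*I*√2 = 1028*I*√2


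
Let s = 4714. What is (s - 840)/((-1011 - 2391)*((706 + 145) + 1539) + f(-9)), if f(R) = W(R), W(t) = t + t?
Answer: -149/312723 ≈ -0.00047646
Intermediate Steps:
W(t) = 2*t
f(R) = 2*R
(s - 840)/((-1011 - 2391)*((706 + 145) + 1539) + f(-9)) = (4714 - 840)/((-1011 - 2391)*((706 + 145) + 1539) + 2*(-9)) = 3874/(-3402*(851 + 1539) - 18) = 3874/(-3402*2390 - 18) = 3874/(-8130780 - 18) = 3874/(-8130798) = 3874*(-1/8130798) = -149/312723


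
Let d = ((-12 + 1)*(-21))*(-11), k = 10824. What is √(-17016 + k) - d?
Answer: 2541 + 12*I*√43 ≈ 2541.0 + 78.689*I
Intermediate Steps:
d = -2541 (d = -11*(-21)*(-11) = 231*(-11) = -2541)
√(-17016 + k) - d = √(-17016 + 10824) - 1*(-2541) = √(-6192) + 2541 = 12*I*√43 + 2541 = 2541 + 12*I*√43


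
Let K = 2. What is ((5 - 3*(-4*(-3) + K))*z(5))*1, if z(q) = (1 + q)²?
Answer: -1332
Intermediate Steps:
((5 - 3*(-4*(-3) + K))*z(5))*1 = ((5 - 3*(-4*(-3) + 2))*(1 + 5)²)*1 = ((5 - 3*(12 + 2))*6²)*1 = ((5 - 3*14)*36)*1 = ((5 - 42)*36)*1 = -37*36*1 = -1332*1 = -1332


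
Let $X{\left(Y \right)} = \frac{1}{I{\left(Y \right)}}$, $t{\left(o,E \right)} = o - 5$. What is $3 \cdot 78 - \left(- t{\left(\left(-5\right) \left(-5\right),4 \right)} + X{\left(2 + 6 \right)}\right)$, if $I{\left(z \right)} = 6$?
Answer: $\frac{1523}{6} \approx 253.83$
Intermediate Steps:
$t{\left(o,E \right)} = -5 + o$
$X{\left(Y \right)} = \frac{1}{6}$
$3 \cdot 78 - \left(- t{\left(\left(-5\right) \left(-5\right),4 \right)} + X{\left(2 + 6 \right)}\right) = 3 \cdot 78 - - \frac{119}{6} = 234 + \left(\left(-5 + 25\right) - \frac{1}{6}\right) = 234 + \left(20 - \frac{1}{6}\right) = 234 + \frac{119}{6} = \frac{1523}{6}$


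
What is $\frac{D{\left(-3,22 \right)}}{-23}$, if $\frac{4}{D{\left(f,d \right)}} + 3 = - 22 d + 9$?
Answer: $\frac{2}{5497} \approx 0.00036383$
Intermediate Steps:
$D{\left(f,d \right)} = \frac{4}{6 - 22 d}$ ($D{\left(f,d \right)} = \frac{4}{-3 - \left(-9 + 22 d\right)} = \frac{4}{6 - 22 d}$)
$\frac{D{\left(-3,22 \right)}}{-23} = \frac{\left(-2\right) \frac{1}{-3 + 11 \cdot 22}}{-23} = - \frac{\left(-2\right) \frac{1}{-3 + 242}}{23} = - \frac{\left(-2\right) \frac{1}{239}}{23} = \left(- \frac{1}{23}\right) \left(- \frac{2}{239}\right) = \frac{2}{5497}$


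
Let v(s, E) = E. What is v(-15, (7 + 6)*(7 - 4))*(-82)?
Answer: -3198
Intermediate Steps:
v(-15, (7 + 6)*(7 - 4))*(-82) = ((7 + 6)*(7 - 4))*(-82) = (13*3)*(-82) = 39*(-82) = -3198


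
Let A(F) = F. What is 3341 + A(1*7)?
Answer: 3348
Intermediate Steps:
3341 + A(1*7) = 3341 + 1*7 = 3341 + 7 = 3348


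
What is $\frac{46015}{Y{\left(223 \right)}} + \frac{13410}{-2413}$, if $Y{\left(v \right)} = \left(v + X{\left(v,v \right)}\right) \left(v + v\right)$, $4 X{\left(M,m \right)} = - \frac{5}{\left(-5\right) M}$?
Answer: $- \frac{2445408580}{479986721} \approx -5.0947$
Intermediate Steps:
$X{\left(M,m \right)} = \frac{1}{4 M}$ ($X{\left(M,m \right)} = \frac{\left(-5\right) \frac{1}{\left(-5\right) M}}{4} = \frac{\left(-5\right) \left(- \frac{1}{5 M}\right)}{4} = \frac{1}{4 M}$)
$Y{\left(v \right)} = 2 v \left(v + \frac{1}{4 v}\right)$ ($Y{\left(v \right)} = \left(v + \frac{1}{4 v}\right) \left(v + v\right) = \left(v + \frac{1}{4 v}\right) 2 v = 2 v \left(v + \frac{1}{4 v}\right)$)
$\frac{46015}{Y{\left(223 \right)}} + \frac{13410}{-2413} = \frac{46015}{\frac{1}{2} + 2 \cdot 223^{2}} + \frac{13410}{-2413} = \frac{46015}{\frac{1}{2} + 2 \cdot 49729} + 13410 \left(- \frac{1}{2413}\right) = \frac{46015}{\frac{1}{2} + 99458} - \frac{13410}{2413} = \frac{46015}{\frac{198917}{2}} - \frac{13410}{2413} = 46015 \cdot \frac{2}{198917} - \frac{13410}{2413} = \frac{92030}{198917} - \frac{13410}{2413} = - \frac{2445408580}{479986721}$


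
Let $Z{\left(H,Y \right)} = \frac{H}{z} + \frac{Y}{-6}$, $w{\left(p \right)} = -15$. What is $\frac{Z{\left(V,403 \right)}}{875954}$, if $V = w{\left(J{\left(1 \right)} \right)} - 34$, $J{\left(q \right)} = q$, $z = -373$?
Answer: $- \frac{150025}{1960385052} \approx -7.6528 \cdot 10^{-5}$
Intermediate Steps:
$V = -49$ ($V = -15 - 34 = -49$)
$Z{\left(H,Y \right)} = - \frac{Y}{6} - \frac{H}{373}$ ($Z{\left(H,Y \right)} = \frac{H}{-373} + \frac{Y}{-6} = H \left(- \frac{1}{373}\right) + Y \left(- \frac{1}{6}\right) = - \frac{H}{373} - \frac{Y}{6} = - \frac{Y}{6} - \frac{H}{373}$)
$\frac{Z{\left(V,403 \right)}}{875954} = \frac{\left(- \frac{1}{6}\right) 403 - - \frac{49}{373}}{875954} = \left(- \frac{403}{6} + \frac{49}{373}\right) \frac{1}{875954} = \left(- \frac{150025}{2238}\right) \frac{1}{875954} = - \frac{150025}{1960385052}$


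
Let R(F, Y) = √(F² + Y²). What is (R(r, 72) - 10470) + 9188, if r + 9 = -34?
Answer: -1282 + √7033 ≈ -1198.1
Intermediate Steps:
r = -43 (r = -9 - 34 = -43)
(R(r, 72) - 10470) + 9188 = (√((-43)² + 72²) - 10470) + 9188 = (√(1849 + 5184) - 10470) + 9188 = (√7033 - 10470) + 9188 = (-10470 + √7033) + 9188 = -1282 + √7033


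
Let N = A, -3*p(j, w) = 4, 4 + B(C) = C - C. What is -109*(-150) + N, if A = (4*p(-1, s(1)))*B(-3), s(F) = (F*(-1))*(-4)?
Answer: 49114/3 ≈ 16371.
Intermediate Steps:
s(F) = 4*F (s(F) = -F*(-4) = 4*F)
B(C) = -4 (B(C) = -4 + (C - C) = -4 + 0 = -4)
p(j, w) = -4/3 (p(j, w) = -⅓*4 = -4/3)
A = 64/3 (A = (4*(-4/3))*(-4) = -16/3*(-4) = 64/3 ≈ 21.333)
N = 64/3 ≈ 21.333
-109*(-150) + N = -109*(-150) + 64/3 = 16350 + 64/3 = 49114/3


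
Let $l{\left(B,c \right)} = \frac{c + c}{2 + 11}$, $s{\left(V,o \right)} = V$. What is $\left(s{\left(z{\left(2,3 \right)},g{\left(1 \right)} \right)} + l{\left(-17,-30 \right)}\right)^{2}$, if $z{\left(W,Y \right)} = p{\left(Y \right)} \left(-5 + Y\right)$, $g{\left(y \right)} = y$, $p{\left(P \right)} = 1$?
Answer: $\frac{7396}{169} \approx 43.763$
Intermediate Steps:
$z{\left(W,Y \right)} = -5 + Y$ ($z{\left(W,Y \right)} = 1 \left(-5 + Y\right) = -5 + Y$)
$l{\left(B,c \right)} = \frac{2 c}{13}$
$\left(s{\left(z{\left(2,3 \right)},g{\left(1 \right)} \right)} + l{\left(-17,-30 \right)}\right)^{2} = \left(\left(-5 + 3\right) + \frac{2}{13} \left(-30\right)\right)^{2} = \left(-2 - \frac{60}{13}\right)^{2} = \left(- \frac{86}{13}\right)^{2} = \frac{7396}{169}$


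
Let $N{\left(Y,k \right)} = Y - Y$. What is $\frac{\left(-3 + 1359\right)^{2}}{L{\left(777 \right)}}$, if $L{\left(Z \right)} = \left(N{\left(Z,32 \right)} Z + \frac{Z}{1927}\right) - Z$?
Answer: $- \frac{196846904}{83139} \approx -2367.7$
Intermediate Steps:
$N{\left(Y,k \right)} = 0$
$L{\left(Z \right)} = - \frac{1926 Z}{1927}$ ($L{\left(Z \right)} = \left(0 Z + \frac{Z}{1927}\right) - Z = \left(0 + Z \frac{1}{1927}\right) - Z = \left(0 + \frac{Z}{1927}\right) - Z = \frac{Z}{1927} - Z = - \frac{1926 Z}{1927}$)
$\frac{\left(-3 + 1359\right)^{2}}{L{\left(777 \right)}} = \frac{\left(-3 + 1359\right)^{2}}{\left(- \frac{1926}{1927}\right) 777} = \frac{1356^{2}}{- \frac{1496502}{1927}} = 1838736 \left(- \frac{1927}{1496502}\right) = - \frac{196846904}{83139}$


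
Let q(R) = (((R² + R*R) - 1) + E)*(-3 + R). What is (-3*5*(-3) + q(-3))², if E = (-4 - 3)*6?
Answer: 38025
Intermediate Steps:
E = -42 (E = -7*6 = -42)
q(R) = (-43 + 2*R²)*(-3 + R) (q(R) = (((R² + R*R) - 1) - 42)*(-3 + R) = (((R² + R²) - 1) - 42)*(-3 + R) = ((2*R² - 1) - 42)*(-3 + R) = ((-1 + 2*R²) - 42)*(-3 + R) = (-43 + 2*R²)*(-3 + R))
(-3*5*(-3) + q(-3))² = (-3*5*(-3) + (129 - 43*(-3) - 6*(-3)² + 2*(-3)³))² = (-15*(-3) + (129 + 129 - 6*9 + 2*(-27)))² = (45 + (129 + 129 - 54 - 54))² = (45 + 150)² = 195² = 38025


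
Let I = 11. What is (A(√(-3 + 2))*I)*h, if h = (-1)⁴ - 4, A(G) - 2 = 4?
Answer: -198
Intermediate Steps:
A(G) = 6 (A(G) = 2 + 4 = 6)
h = -3 (h = 1 - 4 = -3)
(A(√(-3 + 2))*I)*h = (6*11)*(-3) = 66*(-3) = -198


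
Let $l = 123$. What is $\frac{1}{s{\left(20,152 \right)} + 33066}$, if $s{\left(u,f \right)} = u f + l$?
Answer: $\frac{1}{36229} \approx 2.7602 \cdot 10^{-5}$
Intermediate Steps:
$s{\left(u,f \right)} = 123 + f u$ ($s{\left(u,f \right)} = u f + 123 = f u + 123 = 123 + f u$)
$\frac{1}{s{\left(20,152 \right)} + 33066} = \frac{1}{\left(123 + 152 \cdot 20\right) + 33066} = \frac{1}{\left(123 + 3040\right) + 33066} = \frac{1}{3163 + 33066} = \frac{1}{36229}$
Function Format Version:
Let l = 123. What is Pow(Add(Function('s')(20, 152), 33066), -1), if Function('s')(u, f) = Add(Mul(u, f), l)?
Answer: Rational(1, 36229) ≈ 2.7602e-5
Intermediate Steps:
Function('s')(u, f) = Add(123, Mul(f, u)) (Function('s')(u, f) = Add(Mul(u, f), 123) = Add(Mul(f, u), 123) = Add(123, Mul(f, u)))
Pow(Add(Function('s')(20, 152), 33066), -1) = Pow(Add(Add(123, Mul(152, 20)), 33066), -1) = Pow(Add(Add(123, 3040), 33066), -1) = Pow(Add(3163, 33066), -1) = Pow(36229, -1) = Rational(1, 36229)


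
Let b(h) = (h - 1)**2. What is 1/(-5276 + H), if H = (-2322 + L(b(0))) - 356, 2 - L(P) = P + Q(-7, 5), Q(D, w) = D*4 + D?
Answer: -1/7918 ≈ -0.00012629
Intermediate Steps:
b(h) = (-1 + h)**2
Q(D, w) = 5*D (Q(D, w) = 4*D + D = 5*D)
L(P) = 37 - P (L(P) = 2 - (P + 5*(-7)) = 2 - (P - 35) = 2 - (-35 + P) = 2 + (35 - P) = 37 - P)
H = -2642 (H = (-2322 + (37 - (-1 + 0)**2)) - 356 = (-2322 + (37 - 1*(-1)**2)) - 356 = (-2322 + (37 - 1*1)) - 356 = (-2322 + (37 - 1)) - 356 = (-2322 + 36) - 356 = -2286 - 356 = -2642)
1/(-5276 + H) = 1/(-5276 - 2642) = 1/(-7918) = -1/7918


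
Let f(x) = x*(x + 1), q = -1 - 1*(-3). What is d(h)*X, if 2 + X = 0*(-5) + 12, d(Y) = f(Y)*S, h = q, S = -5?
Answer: -300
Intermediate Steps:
q = 2 (q = -1 + 3 = 2)
h = 2
f(x) = x*(1 + x)
d(Y) = -5*Y*(1 + Y) (d(Y) = (Y*(1 + Y))*(-5) = -5*Y*(1 + Y))
X = 10 (X = -2 + (0*(-5) + 12) = -2 + (0 + 12) = -2 + 12 = 10)
d(h)*X = -5*2*(1 + 2)*10 = -5*2*3*10 = -30*10 = -300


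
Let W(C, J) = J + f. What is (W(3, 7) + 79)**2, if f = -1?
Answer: 7225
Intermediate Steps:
W(C, J) = -1 + J (W(C, J) = J - 1 = -1 + J)
(W(3, 7) + 79)**2 = ((-1 + 7) + 79)**2 = (6 + 79)**2 = 85**2 = 7225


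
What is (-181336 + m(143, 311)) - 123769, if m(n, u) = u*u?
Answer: -208384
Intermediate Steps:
m(n, u) = u²
(-181336 + m(143, 311)) - 123769 = (-181336 + 311²) - 123769 = (-181336 + 96721) - 123769 = -84615 - 123769 = -208384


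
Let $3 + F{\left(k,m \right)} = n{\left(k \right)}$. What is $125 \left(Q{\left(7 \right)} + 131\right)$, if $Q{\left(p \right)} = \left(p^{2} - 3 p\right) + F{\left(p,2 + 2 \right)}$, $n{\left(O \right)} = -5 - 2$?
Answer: $18625$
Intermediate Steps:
$n{\left(O \right)} = -7$
$F{\left(k,m \right)} = -10$ ($F{\left(k,m \right)} = -3 - 7 = -10$)
$Q{\left(p \right)} = -10 + p^{2} - 3 p$ ($Q{\left(p \right)} = \left(p^{2} - 3 p\right) - 10 = -10 + p^{2} - 3 p$)
$125 \left(Q{\left(7 \right)} + 131\right) = 125 \left(\left(-10 + 7^{2} - 21\right) + 131\right) = 125 \left(\left(-10 + 49 - 21\right) + 131\right) = 125 \left(18 + 131\right) = 125 \cdot 149 = 18625$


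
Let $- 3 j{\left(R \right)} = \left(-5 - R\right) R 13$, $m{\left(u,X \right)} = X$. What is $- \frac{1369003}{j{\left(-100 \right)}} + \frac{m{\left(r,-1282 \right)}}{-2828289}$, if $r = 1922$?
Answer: $- \frac{11615650050601}{349293691500} \approx -33.255$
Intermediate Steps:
$j{\left(R \right)} = - \frac{13 R \left(-5 - R\right)}{3}$ ($j{\left(R \right)} = - \frac{\left(-5 - R\right) R 13}{3} = - \frac{R \left(-5 - R\right) 13}{3} = - \frac{13 R \left(-5 - R\right)}{3}$)
$- \frac{1369003}{j{\left(-100 \right)}} + \frac{m{\left(r,-1282 \right)}}{-2828289} = - \frac{1369003}{\frac{13}{3} \left(-100\right) \left(5 - 100\right)} - \frac{1282}{-2828289} = - \frac{1369003}{\frac{13}{3} \left(-100\right) \left(-95\right)} - - \frac{1282}{2828289} = - \frac{1369003}{\frac{123500}{3}} + \frac{1282}{2828289} = \left(-1369003\right) \frac{3}{123500} + \frac{1282}{2828289} = - \frac{4107009}{123500} + \frac{1282}{2828289} = - \frac{11615650050601}{349293691500}$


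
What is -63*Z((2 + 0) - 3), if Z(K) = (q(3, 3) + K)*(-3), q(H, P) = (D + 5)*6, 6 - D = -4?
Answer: 16821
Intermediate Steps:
D = 10 (D = 6 - 1*(-4) = 6 + 4 = 10)
q(H, P) = 90 (q(H, P) = (10 + 5)*6 = 15*6 = 90)
Z(K) = -270 - 3*K (Z(K) = (90 + K)*(-3) = -270 - 3*K)
-63*Z((2 + 0) - 3) = -63*(-270 - 3*((2 + 0) - 3)) = -63*(-270 - 3*(2 - 3)) = -63*(-270 - 3*(-1)) = -63*(-270 + 3) = -63*(-267) = 16821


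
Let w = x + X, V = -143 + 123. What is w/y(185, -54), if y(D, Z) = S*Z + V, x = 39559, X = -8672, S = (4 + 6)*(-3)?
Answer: 30887/1600 ≈ 19.304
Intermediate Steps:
S = -30 (S = 10*(-3) = -30)
V = -20
y(D, Z) = -20 - 30*Z (y(D, Z) = -30*Z - 20 = -20 - 30*Z)
w = 30887 (w = 39559 - 8672 = 30887)
w/y(185, -54) = 30887/(-20 - 30*(-54)) = 30887/(-20 + 1620) = 30887/1600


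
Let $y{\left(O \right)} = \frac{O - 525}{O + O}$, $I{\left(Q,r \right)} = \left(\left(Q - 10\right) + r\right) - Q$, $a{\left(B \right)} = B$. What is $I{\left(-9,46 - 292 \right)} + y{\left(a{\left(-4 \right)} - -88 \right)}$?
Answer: $- \frac{2069}{8} \approx -258.63$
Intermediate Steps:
$I{\left(Q,r \right)} = -10 + r$ ($I{\left(Q,r \right)} = \left(\left(-10 + Q\right) + r\right) - Q = \left(-10 + Q + r\right) - Q = -10 + r$)
$y{\left(O \right)} = \frac{-525 + O}{2 O}$
$I{\left(-9,46 - 292 \right)} + y{\left(a{\left(-4 \right)} - -88 \right)} = \left(-10 + \left(46 - 292\right)\right) + \frac{-525 - -84}{2 \left(-4 - -88\right)} = \left(-10 + \left(46 - 292\right)\right) + \frac{-525 + \left(-4 + 88\right)}{2 \left(-4 + 88\right)} = \left(-10 - 246\right) + \frac{-525 + 84}{2 \cdot 84} = -256 + \frac{1}{2} \cdot \frac{1}{84} \left(-441\right) = -256 - \frac{21}{8} = - \frac{2069}{8}$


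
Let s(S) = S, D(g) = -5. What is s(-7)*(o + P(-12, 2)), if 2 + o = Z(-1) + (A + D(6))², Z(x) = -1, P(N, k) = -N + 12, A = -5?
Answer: -847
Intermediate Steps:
P(N, k) = 12 - N
o = 97 (o = -2 + (-1 + (-5 - 5)²) = -2 + (-1 + (-10)²) = -2 + (-1 + 100) = -2 + 99 = 97)
s(-7)*(o + P(-12, 2)) = -7*(97 + (12 - 1*(-12))) = -7*(97 + (12 + 12)) = -7*(97 + 24) = -7*121 = -847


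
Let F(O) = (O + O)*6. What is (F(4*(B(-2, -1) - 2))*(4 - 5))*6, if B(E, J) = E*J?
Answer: 0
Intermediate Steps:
F(O) = 12*O (F(O) = (2*O)*6 = 12*O)
(F(4*(B(-2, -1) - 2))*(4 - 5))*6 = ((12*(4*(-2*(-1) - 2)))*(4 - 5))*6 = ((12*(4*(2 - 2)))*(-1))*6 = ((12*(4*0))*(-1))*6 = ((12*0)*(-1))*6 = (0*(-1))*6 = 0*6 = 0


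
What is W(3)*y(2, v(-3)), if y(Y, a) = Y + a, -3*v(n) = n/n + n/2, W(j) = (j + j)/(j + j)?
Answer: 13/6 ≈ 2.1667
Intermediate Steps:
W(j) = 1 (W(j) = (2*j)/((2*j)) = (2*j)*(1/(2*j)) = 1)
v(n) = -1/3 - n/6 (v(n) = -(n/n + n/2)/3 = -(1 + n*(1/2))/3 = -(1 + n/2)/3 = -1/3 - n/6)
W(3)*y(2, v(-3)) = 1*(2 + (-1/3 - 1/6*(-3))) = 1*(2 + (-1/3 + 1/2)) = 1*(2 + 1/6) = 1*(13/6) = 13/6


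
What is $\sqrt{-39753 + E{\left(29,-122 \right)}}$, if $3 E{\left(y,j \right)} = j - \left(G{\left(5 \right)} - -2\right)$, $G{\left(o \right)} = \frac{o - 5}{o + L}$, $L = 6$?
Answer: $\frac{i \sqrt{358149}}{3} \approx 199.49 i$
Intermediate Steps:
$G{\left(o \right)} = \frac{-5 + o}{6 + o}$ ($G{\left(o \right)} = \frac{o - 5}{o + 6} = \frac{-5 + o}{6 + o}$)
$E{\left(y,j \right)} = - \frac{2}{3} + \frac{j}{3}$ ($E{\left(y,j \right)} = \frac{j - \left(\frac{-5 + 5}{6 + 5} - -2\right)}{3} = \frac{j - \left(\frac{1}{11} \cdot 0 + 2\right)}{3} = \frac{j - \left(0 + 2\right)}{3} = \frac{j - 2}{3} = \frac{-2 + j}{3} = - \frac{2}{3} + \frac{j}{3}$)
$\sqrt{-39753 + E{\left(29,-122 \right)}} = \sqrt{-39753 + \left(- \frac{2}{3} + \frac{1}{3} \left(-122\right)\right)} = \sqrt{-39753 - \frac{124}{3}} = \sqrt{- \frac{119383}{3}} = \frac{i \sqrt{358149}}{3}$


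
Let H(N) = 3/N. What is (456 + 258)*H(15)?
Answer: 714/5 ≈ 142.80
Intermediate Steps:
(456 + 258)*H(15) = (456 + 258)*(3/15) = 714*(3*(1/15)) = 714*(⅕) = 714/5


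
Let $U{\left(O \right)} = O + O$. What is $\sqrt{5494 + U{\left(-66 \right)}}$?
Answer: $\sqrt{5362} \approx 73.226$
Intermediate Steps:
$U{\left(O \right)} = 2 O$
$\sqrt{5494 + U{\left(-66 \right)}} = \sqrt{5494 + 2 \left(-66\right)} = \sqrt{5494 - 132} = \sqrt{5362}$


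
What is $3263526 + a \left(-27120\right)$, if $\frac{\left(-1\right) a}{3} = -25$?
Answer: $1229526$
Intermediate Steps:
$a = 75$ ($a = \left(-3\right) \left(-25\right) = 75$)
$3263526 + a \left(-27120\right) = 3263526 + 75 \left(-27120\right) = 3263526 - 2034000 = 1229526$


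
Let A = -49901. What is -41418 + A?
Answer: -91319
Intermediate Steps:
-41418 + A = -41418 - 49901 = -91319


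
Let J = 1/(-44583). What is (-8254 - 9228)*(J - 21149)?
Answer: 16483530744376/44583 ≈ 3.6973e+8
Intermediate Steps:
J = -1/44583 ≈ -2.2430e-5
(-8254 - 9228)*(J - 21149) = (-8254 - 9228)*(-1/44583 - 21149) = -17482*(-942885868/44583) = 16483530744376/44583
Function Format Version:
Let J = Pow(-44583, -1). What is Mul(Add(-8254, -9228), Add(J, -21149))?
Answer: Rational(16483530744376, 44583) ≈ 3.6973e+8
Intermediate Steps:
J = Rational(-1, 44583) ≈ -2.2430e-5
Mul(Add(-8254, -9228), Add(J, -21149)) = Mul(Add(-8254, -9228), Add(Rational(-1, 44583), -21149)) = Mul(-17482, Rational(-942885868, 44583)) = Rational(16483530744376, 44583)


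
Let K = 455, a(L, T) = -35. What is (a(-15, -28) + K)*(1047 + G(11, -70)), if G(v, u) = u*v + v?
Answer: 120960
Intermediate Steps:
G(v, u) = v + u*v
(a(-15, -28) + K)*(1047 + G(11, -70)) = (-35 + 455)*(1047 + 11*(1 - 70)) = 420*(1047 + 11*(-69)) = 420*(1047 - 759) = 420*288 = 120960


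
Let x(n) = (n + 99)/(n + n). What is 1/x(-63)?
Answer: -7/2 ≈ -3.5000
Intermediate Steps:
x(n) = (99 + n)/(2*n) (x(n) = (99 + n)/((2*n)) = (99 + n)*(1/(2*n)) = (99 + n)/(2*n))
1/x(-63) = 1/((½)*(99 - 63)/(-63)) = 1/((½)*(-1/63)*36) = 1/(-2/7) = -7/2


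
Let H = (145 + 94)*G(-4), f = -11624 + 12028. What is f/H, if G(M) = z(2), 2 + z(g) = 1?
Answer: -404/239 ≈ -1.6904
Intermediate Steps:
z(g) = -1 (z(g) = -2 + 1 = -1)
G(M) = -1
f = 404
H = -239 (H = (145 + 94)*(-1) = 239*(-1) = -239)
f/H = 404/(-239) = 404*(-1/239) = -404/239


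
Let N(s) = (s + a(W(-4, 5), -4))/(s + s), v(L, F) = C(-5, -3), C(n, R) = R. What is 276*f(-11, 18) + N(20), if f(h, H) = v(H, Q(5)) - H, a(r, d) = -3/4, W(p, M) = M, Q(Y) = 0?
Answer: -927283/160 ≈ -5795.5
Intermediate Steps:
v(L, F) = -3
a(r, d) = -¾ (a(r, d) = -3*¼ = -¾)
f(h, H) = -3 - H
N(s) = (-¾ + s)/(2*s) (N(s) = (s - ¾)/(s + s) = (-¾ + s)/((2*s)) = (-¾ + s)*(1/(2*s)) = (-¾ + s)/(2*s))
276*f(-11, 18) + N(20) = 276*(-3 - 1*18) + (⅛)*(-3 + 4*20)/20 = 276*(-3 - 18) + (⅛)*(1/20)*(-3 + 80) = 276*(-21) + (⅛)*(1/20)*77 = -5796 + 77/160 = -927283/160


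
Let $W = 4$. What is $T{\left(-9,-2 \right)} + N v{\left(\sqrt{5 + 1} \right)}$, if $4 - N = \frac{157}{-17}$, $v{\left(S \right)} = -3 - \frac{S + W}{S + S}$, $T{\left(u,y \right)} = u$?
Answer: $- \frac{1881}{34} - \frac{75 \sqrt{6}}{17} \approx -66.13$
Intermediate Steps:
$v{\left(S \right)} = -3 - \frac{4 + S}{2 S}$ ($v{\left(S \right)} = -3 - \frac{S + 4}{S + S} = -3 - \frac{4 + S}{2 S}$)
$N = \frac{225}{17}$ ($N = 4 - \frac{157}{-17} = 4 - 157 \left(- \frac{1}{17}\right) = 4 - - \frac{157}{17} = 4 + \frac{157}{17} = \frac{225}{17} \approx 13.235$)
$T{\left(-9,-2 \right)} + N v{\left(\sqrt{5 + 1} \right)} = -9 + \frac{225 \left(- \frac{7}{2} - \frac{2}{\sqrt{5 + 1}}\right)}{17} = -9 + \frac{225 \left(- \frac{7}{2} - \frac{2}{\sqrt{6}}\right)}{17} = -9 + \frac{225 \left(- \frac{7}{2} - 2 \frac{\sqrt{6}}{6}\right)}{17} = -9 + \frac{225 \left(- \frac{7}{2} - \frac{\sqrt{6}}{3}\right)}{17} = -9 - \left(\frac{1575}{34} + \frac{75 \sqrt{6}}{17}\right) = - \frac{1881}{34} - \frac{75 \sqrt{6}}{17}$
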